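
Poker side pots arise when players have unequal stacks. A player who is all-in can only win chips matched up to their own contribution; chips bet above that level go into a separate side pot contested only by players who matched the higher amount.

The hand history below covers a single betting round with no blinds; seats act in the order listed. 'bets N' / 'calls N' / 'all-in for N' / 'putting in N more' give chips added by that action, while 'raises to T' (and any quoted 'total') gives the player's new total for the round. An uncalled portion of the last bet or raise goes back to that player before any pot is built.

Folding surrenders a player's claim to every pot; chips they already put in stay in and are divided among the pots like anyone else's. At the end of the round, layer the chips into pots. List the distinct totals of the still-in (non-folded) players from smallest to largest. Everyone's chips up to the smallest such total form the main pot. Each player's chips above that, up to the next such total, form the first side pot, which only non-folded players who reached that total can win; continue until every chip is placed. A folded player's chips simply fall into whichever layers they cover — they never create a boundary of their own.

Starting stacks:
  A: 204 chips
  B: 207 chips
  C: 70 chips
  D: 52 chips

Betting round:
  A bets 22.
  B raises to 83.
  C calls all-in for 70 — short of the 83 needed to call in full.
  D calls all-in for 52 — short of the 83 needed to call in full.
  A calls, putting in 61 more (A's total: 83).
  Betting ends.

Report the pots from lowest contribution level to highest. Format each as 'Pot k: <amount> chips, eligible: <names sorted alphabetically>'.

Pot 1: 208 chips, eligible: A, B, C, D
Pot 2: 54 chips, eligible: A, B, C
Pot 3: 26 chips, eligible: A, B

Derivation:
Contributions: A=83, B=83, C=70, D=52
Pot levels (distinct totals of non-folded players): 52, 70, 83
Layer 1-52: 52 each from A, B, C, D = 52*4 = 208 chips; eligible A, B, C, D
Layer 53-70: 18 each from A, B, C = 18*3 = 54 chips; eligible A, B, C
Layer 71-83: 13 each from A, B = 13*2 = 26 chips; eligible A, B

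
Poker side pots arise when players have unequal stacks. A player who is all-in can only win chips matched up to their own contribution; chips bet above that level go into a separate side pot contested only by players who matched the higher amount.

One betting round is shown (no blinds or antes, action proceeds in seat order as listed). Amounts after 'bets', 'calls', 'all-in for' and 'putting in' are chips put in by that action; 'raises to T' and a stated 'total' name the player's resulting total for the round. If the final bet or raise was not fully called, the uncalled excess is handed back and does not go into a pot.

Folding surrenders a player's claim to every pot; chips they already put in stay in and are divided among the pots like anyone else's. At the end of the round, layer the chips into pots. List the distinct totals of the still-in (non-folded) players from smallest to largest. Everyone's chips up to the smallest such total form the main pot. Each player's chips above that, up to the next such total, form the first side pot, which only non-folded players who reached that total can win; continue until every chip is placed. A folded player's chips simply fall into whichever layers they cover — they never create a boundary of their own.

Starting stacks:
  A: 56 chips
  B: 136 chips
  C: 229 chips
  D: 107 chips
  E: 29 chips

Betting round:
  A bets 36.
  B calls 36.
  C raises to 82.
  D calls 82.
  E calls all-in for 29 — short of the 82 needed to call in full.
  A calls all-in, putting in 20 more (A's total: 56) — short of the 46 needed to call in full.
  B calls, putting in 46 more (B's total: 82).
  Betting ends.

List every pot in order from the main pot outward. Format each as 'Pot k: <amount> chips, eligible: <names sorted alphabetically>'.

Pot 1: 145 chips, eligible: A, B, C, D, E
Pot 2: 108 chips, eligible: A, B, C, D
Pot 3: 78 chips, eligible: B, C, D

Derivation:
Contributions: A=56, B=82, C=82, D=82, E=29
Pot levels (distinct totals of non-folded players): 29, 56, 82
Layer 1-29: 29 each from A, B, C, D, E = 29*5 = 145 chips; eligible A, B, C, D, E
Layer 30-56: 27 each from A, B, C, D = 27*4 = 108 chips; eligible A, B, C, D
Layer 57-82: 26 each from B, C, D = 26*3 = 78 chips; eligible B, C, D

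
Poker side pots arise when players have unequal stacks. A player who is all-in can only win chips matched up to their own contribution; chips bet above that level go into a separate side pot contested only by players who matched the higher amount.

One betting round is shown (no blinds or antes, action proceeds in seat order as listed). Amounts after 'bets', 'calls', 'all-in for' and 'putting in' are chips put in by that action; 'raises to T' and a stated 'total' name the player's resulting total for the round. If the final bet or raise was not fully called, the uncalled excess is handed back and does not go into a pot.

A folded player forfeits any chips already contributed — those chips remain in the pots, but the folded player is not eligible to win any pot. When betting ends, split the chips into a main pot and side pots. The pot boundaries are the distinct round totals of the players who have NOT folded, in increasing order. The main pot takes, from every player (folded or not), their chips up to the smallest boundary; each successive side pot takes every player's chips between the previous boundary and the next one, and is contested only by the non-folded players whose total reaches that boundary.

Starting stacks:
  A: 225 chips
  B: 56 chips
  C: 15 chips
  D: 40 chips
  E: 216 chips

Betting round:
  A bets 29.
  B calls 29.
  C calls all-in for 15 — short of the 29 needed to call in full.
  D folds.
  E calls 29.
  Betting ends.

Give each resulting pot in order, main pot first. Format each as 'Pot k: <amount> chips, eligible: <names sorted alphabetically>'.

Pot 1: 60 chips, eligible: A, B, C, E
Pot 2: 42 chips, eligible: A, B, E

Derivation:
Contributions: A=29, B=29, C=15, E=29
Folded: D
Pot levels (distinct totals of non-folded players): 15, 29
Layer 1-15: 15 each from A, B, C, E = 15*4 = 60 chips; eligible A, B, C, E
Layer 16-29: 14 each from A, B, E = 14*3 = 42 chips; eligible A, B, E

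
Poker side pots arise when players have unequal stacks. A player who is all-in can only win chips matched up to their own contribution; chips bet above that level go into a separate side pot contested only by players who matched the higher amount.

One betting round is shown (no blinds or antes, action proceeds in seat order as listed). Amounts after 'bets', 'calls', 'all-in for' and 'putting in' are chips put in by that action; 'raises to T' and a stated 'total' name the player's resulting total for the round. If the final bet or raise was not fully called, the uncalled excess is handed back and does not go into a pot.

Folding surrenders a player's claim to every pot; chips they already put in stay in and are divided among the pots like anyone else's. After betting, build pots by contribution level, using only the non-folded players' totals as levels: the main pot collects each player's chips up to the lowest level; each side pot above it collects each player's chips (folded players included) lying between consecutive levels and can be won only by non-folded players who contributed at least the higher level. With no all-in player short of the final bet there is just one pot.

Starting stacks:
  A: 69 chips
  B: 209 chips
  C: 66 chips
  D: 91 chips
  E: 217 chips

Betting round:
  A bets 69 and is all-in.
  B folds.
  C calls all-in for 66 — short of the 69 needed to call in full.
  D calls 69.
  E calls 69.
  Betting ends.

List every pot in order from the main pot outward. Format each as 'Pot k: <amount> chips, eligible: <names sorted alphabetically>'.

Pot 1: 264 chips, eligible: A, C, D, E
Pot 2: 9 chips, eligible: A, D, E

Derivation:
Contributions: A=69, C=66, D=69, E=69
Folded: B
Pot levels (distinct totals of non-folded players): 66, 69
Layer 1-66: 66 each from A, C, D, E = 66*4 = 264 chips; eligible A, C, D, E
Layer 67-69: 3 each from A, D, E = 3*3 = 9 chips; eligible A, D, E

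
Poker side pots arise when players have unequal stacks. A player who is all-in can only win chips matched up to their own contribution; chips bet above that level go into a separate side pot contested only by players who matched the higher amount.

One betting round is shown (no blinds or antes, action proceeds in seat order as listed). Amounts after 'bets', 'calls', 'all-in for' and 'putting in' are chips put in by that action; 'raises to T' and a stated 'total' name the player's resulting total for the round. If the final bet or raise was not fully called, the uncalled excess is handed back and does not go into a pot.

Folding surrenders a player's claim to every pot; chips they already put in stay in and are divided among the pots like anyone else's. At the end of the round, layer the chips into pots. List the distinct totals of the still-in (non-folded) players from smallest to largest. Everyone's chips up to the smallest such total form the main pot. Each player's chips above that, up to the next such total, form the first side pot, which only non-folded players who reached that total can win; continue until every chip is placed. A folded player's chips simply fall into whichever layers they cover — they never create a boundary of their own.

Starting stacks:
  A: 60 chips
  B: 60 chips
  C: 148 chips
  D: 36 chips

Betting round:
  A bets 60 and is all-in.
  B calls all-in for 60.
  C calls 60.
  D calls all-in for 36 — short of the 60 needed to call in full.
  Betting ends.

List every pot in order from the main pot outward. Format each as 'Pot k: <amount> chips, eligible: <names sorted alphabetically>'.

Pot 1: 144 chips, eligible: A, B, C, D
Pot 2: 72 chips, eligible: A, B, C

Derivation:
Contributions: A=60, B=60, C=60, D=36
Pot levels (distinct totals of non-folded players): 36, 60
Layer 1-36: 36 each from A, B, C, D = 36*4 = 144 chips; eligible A, B, C, D
Layer 37-60: 24 each from A, B, C = 24*3 = 72 chips; eligible A, B, C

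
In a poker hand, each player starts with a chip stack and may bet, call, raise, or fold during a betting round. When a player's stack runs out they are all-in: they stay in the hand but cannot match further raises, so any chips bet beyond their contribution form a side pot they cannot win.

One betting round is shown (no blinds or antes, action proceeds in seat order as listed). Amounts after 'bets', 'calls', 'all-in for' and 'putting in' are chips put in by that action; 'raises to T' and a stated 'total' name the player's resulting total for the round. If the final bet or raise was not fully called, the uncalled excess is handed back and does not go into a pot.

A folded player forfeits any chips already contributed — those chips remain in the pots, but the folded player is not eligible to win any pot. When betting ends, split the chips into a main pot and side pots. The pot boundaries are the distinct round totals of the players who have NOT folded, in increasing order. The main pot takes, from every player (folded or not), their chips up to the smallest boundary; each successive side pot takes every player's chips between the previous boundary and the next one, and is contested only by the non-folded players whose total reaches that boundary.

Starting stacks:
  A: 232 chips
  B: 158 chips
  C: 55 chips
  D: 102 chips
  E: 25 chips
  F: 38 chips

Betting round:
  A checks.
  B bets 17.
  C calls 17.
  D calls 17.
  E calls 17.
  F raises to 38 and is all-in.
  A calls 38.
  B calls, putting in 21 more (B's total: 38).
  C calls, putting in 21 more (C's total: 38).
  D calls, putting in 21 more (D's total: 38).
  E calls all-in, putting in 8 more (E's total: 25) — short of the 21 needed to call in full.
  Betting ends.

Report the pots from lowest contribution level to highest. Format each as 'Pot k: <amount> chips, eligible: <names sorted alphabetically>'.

Contributions: A=38, B=38, C=38, D=38, E=25, F=38
Pot levels (distinct totals of non-folded players): 25, 38
Layer 1-25: 25 each from A, B, C, D, E, F = 25*6 = 150 chips; eligible A, B, C, D, E, F
Layer 26-38: 13 each from A, B, C, D, F = 13*5 = 65 chips; eligible A, B, C, D, F

Pot 1: 150 chips, eligible: A, B, C, D, E, F
Pot 2: 65 chips, eligible: A, B, C, D, F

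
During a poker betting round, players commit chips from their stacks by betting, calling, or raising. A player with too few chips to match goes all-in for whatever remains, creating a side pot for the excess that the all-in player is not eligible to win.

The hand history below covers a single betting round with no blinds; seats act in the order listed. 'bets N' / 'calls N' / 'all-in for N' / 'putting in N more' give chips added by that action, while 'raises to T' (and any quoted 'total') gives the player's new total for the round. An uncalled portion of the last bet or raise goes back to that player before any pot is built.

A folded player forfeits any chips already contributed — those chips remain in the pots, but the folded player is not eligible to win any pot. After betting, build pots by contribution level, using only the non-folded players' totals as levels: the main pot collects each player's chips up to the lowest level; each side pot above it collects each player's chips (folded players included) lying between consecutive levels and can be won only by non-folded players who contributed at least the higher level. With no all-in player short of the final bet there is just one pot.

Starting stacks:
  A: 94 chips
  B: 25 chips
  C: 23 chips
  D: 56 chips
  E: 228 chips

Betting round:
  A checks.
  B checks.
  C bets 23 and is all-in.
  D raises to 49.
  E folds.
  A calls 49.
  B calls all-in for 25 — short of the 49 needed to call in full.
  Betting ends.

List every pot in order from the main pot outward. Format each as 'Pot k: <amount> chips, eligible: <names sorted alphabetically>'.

Contributions: A=49, B=25, C=23, D=49
Folded: E
Pot levels (distinct totals of non-folded players): 23, 25, 49
Layer 1-23: 23 each from A, B, C, D = 23*4 = 92 chips; eligible A, B, C, D
Layer 24-25: 2 each from A, B, D = 2*3 = 6 chips; eligible A, B, D
Layer 26-49: 24 each from A, D = 24*2 = 48 chips; eligible A, D

Pot 1: 92 chips, eligible: A, B, C, D
Pot 2: 6 chips, eligible: A, B, D
Pot 3: 48 chips, eligible: A, D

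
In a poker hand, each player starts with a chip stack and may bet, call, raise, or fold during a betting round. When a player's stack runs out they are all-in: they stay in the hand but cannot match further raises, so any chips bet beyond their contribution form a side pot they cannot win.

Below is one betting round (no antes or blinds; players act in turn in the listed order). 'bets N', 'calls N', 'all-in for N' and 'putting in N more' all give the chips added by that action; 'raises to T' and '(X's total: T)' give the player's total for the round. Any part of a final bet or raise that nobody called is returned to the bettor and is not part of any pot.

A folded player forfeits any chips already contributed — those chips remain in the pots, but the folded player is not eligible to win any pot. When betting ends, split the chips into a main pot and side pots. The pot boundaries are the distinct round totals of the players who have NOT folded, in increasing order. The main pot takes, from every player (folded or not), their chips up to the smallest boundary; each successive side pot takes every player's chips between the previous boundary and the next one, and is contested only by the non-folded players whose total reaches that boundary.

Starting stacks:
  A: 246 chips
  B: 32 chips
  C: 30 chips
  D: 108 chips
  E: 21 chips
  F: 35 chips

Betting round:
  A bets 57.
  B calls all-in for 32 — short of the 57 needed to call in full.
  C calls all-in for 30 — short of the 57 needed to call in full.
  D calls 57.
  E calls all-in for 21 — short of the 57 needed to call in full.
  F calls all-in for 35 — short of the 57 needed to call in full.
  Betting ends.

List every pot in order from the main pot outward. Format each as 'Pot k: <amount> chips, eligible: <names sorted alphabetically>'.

Contributions: A=57, B=32, C=30, D=57, E=21, F=35
Pot levels (distinct totals of non-folded players): 21, 30, 32, 35, 57
Layer 1-21: 21 each from A, B, C, D, E, F = 21*6 = 126 chips; eligible A, B, C, D, E, F
Layer 22-30: 9 each from A, B, C, D, F = 9*5 = 45 chips; eligible A, B, C, D, F
Layer 31-32: 2 each from A, B, D, F = 2*4 = 8 chips; eligible A, B, D, F
Layer 33-35: 3 each from A, D, F = 3*3 = 9 chips; eligible A, D, F
Layer 36-57: 22 each from A, D = 22*2 = 44 chips; eligible A, D

Pot 1: 126 chips, eligible: A, B, C, D, E, F
Pot 2: 45 chips, eligible: A, B, C, D, F
Pot 3: 8 chips, eligible: A, B, D, F
Pot 4: 9 chips, eligible: A, D, F
Pot 5: 44 chips, eligible: A, D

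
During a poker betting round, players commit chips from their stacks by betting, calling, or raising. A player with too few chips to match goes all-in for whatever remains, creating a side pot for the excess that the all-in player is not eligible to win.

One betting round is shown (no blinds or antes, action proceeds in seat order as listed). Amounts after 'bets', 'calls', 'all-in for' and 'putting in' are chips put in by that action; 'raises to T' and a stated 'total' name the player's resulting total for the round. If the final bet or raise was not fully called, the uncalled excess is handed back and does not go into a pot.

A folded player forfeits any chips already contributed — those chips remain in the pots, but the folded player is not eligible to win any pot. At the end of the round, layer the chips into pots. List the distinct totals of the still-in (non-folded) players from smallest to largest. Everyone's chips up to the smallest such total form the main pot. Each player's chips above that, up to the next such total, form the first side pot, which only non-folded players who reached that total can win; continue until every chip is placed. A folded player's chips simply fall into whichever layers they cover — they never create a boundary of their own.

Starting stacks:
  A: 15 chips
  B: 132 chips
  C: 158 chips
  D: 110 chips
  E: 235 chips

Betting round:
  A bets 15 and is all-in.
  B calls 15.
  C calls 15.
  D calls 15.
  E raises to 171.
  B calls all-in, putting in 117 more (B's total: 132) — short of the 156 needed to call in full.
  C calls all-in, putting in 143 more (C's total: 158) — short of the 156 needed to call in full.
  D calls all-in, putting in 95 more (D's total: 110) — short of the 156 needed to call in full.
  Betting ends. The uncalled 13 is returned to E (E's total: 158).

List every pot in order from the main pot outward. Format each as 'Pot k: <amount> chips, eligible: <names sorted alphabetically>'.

Pot 1: 75 chips, eligible: A, B, C, D, E
Pot 2: 380 chips, eligible: B, C, D, E
Pot 3: 66 chips, eligible: B, C, E
Pot 4: 52 chips, eligible: C, E

Derivation:
Contributions (after 13 returned to E): A=15, B=132, C=158, D=110, E=158
Pot levels (distinct totals of non-folded players): 15, 110, 132, 158
Layer 1-15: 15 each from A, B, C, D, E = 15*5 = 75 chips; eligible A, B, C, D, E
Layer 16-110: 95 each from B, C, D, E = 95*4 = 380 chips; eligible B, C, D, E
Layer 111-132: 22 each from B, C, E = 22*3 = 66 chips; eligible B, C, E
Layer 133-158: 26 each from C, E = 26*2 = 52 chips; eligible C, E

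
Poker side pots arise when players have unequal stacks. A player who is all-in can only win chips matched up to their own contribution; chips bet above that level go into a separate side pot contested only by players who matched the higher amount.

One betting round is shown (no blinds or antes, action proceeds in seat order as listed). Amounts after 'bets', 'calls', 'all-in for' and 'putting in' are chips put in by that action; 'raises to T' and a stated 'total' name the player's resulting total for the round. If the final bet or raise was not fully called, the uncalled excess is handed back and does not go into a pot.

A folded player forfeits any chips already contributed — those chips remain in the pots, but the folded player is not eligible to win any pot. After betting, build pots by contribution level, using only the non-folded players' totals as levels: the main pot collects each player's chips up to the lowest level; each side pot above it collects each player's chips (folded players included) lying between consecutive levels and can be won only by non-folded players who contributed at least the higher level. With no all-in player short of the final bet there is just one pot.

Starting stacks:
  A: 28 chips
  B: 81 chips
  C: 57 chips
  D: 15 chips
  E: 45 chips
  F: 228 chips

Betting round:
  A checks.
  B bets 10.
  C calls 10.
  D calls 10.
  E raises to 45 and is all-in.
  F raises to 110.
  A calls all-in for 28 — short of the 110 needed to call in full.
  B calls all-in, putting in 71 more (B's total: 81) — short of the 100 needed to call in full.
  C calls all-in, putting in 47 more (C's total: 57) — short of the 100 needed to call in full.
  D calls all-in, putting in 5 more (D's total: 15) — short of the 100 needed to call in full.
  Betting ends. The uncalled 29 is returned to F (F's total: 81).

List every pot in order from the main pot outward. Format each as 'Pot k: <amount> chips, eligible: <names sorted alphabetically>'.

Contributions (after 29 returned to F): A=28, B=81, C=57, D=15, E=45, F=81
Pot levels (distinct totals of non-folded players): 15, 28, 45, 57, 81
Layer 1-15: 15 each from A, B, C, D, E, F = 15*6 = 90 chips; eligible A, B, C, D, E, F
Layer 16-28: 13 each from A, B, C, E, F = 13*5 = 65 chips; eligible A, B, C, E, F
Layer 29-45: 17 each from B, C, E, F = 17*4 = 68 chips; eligible B, C, E, F
Layer 46-57: 12 each from B, C, F = 12*3 = 36 chips; eligible B, C, F
Layer 58-81: 24 each from B, F = 24*2 = 48 chips; eligible B, F

Pot 1: 90 chips, eligible: A, B, C, D, E, F
Pot 2: 65 chips, eligible: A, B, C, E, F
Pot 3: 68 chips, eligible: B, C, E, F
Pot 4: 36 chips, eligible: B, C, F
Pot 5: 48 chips, eligible: B, F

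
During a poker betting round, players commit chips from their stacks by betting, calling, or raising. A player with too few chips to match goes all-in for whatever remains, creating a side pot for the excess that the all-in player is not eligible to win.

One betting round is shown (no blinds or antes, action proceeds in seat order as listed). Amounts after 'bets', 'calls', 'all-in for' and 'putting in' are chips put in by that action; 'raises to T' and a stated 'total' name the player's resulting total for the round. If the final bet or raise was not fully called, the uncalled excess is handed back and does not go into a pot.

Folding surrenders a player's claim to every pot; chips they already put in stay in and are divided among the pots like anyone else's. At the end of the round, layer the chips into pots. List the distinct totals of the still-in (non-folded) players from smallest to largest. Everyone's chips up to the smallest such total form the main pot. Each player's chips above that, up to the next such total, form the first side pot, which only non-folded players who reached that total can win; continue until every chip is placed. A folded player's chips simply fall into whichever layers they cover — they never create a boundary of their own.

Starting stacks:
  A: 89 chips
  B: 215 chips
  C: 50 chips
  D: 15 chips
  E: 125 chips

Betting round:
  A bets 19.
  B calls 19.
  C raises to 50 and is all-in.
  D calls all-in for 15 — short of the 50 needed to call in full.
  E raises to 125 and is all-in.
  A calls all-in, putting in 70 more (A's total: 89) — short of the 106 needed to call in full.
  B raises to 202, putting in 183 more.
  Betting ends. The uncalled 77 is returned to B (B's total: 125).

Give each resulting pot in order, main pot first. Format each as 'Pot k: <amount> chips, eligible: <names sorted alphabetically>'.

Pot 1: 75 chips, eligible: A, B, C, D, E
Pot 2: 140 chips, eligible: A, B, C, E
Pot 3: 117 chips, eligible: A, B, E
Pot 4: 72 chips, eligible: B, E

Derivation:
Contributions (after 77 returned to B): A=89, B=125, C=50, D=15, E=125
Pot levels (distinct totals of non-folded players): 15, 50, 89, 125
Layer 1-15: 15 each from A, B, C, D, E = 15*5 = 75 chips; eligible A, B, C, D, E
Layer 16-50: 35 each from A, B, C, E = 35*4 = 140 chips; eligible A, B, C, E
Layer 51-89: 39 each from A, B, E = 39*3 = 117 chips; eligible A, B, E
Layer 90-125: 36 each from B, E = 36*2 = 72 chips; eligible B, E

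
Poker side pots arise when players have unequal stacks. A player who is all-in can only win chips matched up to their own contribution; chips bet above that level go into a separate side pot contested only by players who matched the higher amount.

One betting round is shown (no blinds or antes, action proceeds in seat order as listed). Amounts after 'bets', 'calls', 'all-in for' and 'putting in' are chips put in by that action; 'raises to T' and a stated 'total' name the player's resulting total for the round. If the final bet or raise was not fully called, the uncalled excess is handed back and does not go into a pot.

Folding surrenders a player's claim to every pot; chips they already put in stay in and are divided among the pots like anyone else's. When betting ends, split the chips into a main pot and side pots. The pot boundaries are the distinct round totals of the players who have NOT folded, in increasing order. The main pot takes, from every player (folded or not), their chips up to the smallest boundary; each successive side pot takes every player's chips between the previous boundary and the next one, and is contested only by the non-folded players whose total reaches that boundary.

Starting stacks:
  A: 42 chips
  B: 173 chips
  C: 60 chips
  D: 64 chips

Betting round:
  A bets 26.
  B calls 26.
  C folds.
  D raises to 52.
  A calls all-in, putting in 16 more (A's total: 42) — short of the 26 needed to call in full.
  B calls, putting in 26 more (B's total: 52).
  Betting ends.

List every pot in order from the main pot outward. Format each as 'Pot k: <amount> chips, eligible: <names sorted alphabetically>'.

Contributions: A=42, B=52, D=52
Folded: C
Pot levels (distinct totals of non-folded players): 42, 52
Layer 1-42: 42 each from A, B, D = 42*3 = 126 chips; eligible A, B, D
Layer 43-52: 10 each from B, D = 10*2 = 20 chips; eligible B, D

Pot 1: 126 chips, eligible: A, B, D
Pot 2: 20 chips, eligible: B, D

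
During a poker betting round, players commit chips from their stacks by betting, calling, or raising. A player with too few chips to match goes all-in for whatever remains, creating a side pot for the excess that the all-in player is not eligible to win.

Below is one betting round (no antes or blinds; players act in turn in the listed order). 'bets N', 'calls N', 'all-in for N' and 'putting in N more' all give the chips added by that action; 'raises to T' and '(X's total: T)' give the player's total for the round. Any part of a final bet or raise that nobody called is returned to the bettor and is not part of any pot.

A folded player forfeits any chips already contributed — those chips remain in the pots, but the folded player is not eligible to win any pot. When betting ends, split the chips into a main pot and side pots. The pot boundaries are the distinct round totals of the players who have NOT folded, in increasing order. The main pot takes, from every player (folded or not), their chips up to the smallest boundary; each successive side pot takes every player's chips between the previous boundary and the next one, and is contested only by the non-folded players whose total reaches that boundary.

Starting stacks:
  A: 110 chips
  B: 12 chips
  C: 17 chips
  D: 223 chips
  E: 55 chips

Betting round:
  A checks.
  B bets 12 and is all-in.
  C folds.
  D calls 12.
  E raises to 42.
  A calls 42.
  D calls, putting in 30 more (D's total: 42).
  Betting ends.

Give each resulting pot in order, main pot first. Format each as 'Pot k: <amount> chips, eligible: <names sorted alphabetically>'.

Pot 1: 48 chips, eligible: A, B, D, E
Pot 2: 90 chips, eligible: A, D, E

Derivation:
Contributions: A=42, B=12, D=42, E=42
Folded: C
Pot levels (distinct totals of non-folded players): 12, 42
Layer 1-12: 12 each from A, B, D, E = 12*4 = 48 chips; eligible A, B, D, E
Layer 13-42: 30 each from A, D, E = 30*3 = 90 chips; eligible A, D, E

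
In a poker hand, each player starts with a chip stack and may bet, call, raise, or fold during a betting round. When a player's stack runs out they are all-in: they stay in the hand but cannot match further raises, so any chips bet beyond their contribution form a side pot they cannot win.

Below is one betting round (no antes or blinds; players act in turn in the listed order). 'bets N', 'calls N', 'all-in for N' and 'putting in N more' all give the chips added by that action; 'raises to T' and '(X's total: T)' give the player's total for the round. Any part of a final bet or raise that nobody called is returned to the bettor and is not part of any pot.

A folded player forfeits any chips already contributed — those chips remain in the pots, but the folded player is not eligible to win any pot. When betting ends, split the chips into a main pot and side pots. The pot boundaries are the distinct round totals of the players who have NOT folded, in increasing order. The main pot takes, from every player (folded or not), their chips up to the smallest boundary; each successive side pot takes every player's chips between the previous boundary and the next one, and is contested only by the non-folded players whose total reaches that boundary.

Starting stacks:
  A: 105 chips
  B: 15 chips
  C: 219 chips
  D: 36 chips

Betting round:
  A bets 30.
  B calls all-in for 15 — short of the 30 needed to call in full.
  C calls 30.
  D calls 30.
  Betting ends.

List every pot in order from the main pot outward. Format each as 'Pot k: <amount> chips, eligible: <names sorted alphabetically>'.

Pot 1: 60 chips, eligible: A, B, C, D
Pot 2: 45 chips, eligible: A, C, D

Derivation:
Contributions: A=30, B=15, C=30, D=30
Pot levels (distinct totals of non-folded players): 15, 30
Layer 1-15: 15 each from A, B, C, D = 15*4 = 60 chips; eligible A, B, C, D
Layer 16-30: 15 each from A, C, D = 15*3 = 45 chips; eligible A, C, D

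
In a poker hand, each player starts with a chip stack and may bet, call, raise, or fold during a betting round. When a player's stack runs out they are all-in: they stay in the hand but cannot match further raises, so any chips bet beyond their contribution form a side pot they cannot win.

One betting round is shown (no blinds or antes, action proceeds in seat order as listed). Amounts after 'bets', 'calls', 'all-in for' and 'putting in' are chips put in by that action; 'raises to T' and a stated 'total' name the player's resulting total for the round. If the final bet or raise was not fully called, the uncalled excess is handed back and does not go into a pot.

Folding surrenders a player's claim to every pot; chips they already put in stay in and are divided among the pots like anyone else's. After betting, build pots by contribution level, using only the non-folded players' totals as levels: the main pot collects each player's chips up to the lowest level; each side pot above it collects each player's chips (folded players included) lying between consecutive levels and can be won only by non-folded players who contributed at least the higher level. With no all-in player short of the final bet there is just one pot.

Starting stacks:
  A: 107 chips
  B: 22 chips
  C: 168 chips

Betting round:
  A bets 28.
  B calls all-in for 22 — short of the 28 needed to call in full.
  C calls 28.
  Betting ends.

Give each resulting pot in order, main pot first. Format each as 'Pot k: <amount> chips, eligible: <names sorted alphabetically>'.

Pot 1: 66 chips, eligible: A, B, C
Pot 2: 12 chips, eligible: A, C

Derivation:
Contributions: A=28, B=22, C=28
Pot levels (distinct totals of non-folded players): 22, 28
Layer 1-22: 22 each from A, B, C = 22*3 = 66 chips; eligible A, B, C
Layer 23-28: 6 each from A, C = 6*2 = 12 chips; eligible A, C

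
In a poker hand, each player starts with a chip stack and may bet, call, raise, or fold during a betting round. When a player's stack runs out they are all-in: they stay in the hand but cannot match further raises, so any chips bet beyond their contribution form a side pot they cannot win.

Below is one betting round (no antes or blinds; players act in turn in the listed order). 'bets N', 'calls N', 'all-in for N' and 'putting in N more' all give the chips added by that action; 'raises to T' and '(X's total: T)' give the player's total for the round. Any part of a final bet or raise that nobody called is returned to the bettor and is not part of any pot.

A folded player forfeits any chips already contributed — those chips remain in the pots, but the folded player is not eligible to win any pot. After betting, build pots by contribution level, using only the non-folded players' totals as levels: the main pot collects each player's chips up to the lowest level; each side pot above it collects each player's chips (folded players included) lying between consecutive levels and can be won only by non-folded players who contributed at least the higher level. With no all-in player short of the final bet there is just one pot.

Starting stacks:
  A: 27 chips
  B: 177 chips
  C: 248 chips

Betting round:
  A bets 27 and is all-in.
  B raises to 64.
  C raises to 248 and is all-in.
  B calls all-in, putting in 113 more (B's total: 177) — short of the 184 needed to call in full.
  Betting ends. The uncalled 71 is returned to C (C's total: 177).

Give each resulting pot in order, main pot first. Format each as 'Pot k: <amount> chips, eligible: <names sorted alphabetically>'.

Contributions (after 71 returned to C): A=27, B=177, C=177
Pot levels (distinct totals of non-folded players): 27, 177
Layer 1-27: 27 each from A, B, C = 27*3 = 81 chips; eligible A, B, C
Layer 28-177: 150 each from B, C = 150*2 = 300 chips; eligible B, C

Pot 1: 81 chips, eligible: A, B, C
Pot 2: 300 chips, eligible: B, C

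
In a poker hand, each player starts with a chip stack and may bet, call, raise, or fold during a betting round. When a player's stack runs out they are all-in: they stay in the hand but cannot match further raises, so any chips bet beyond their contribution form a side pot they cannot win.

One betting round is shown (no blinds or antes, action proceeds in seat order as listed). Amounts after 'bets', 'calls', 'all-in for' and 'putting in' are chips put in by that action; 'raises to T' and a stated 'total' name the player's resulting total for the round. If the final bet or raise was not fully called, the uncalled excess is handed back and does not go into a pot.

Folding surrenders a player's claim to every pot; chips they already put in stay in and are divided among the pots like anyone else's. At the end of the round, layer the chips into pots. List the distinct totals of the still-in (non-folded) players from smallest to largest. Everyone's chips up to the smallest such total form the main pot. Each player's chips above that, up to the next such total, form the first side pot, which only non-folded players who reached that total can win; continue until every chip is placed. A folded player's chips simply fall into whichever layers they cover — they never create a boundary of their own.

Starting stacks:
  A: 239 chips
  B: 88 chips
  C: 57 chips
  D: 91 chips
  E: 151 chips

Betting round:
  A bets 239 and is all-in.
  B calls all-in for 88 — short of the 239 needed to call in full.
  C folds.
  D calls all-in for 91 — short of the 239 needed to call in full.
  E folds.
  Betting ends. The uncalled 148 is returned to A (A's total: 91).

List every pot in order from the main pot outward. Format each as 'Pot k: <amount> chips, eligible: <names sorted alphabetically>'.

Pot 1: 264 chips, eligible: A, B, D
Pot 2: 6 chips, eligible: A, D

Derivation:
Contributions (after 148 returned to A): A=91, B=88, D=91
Folded: C, E
Pot levels (distinct totals of non-folded players): 88, 91
Layer 1-88: 88 each from A, B, D = 88*3 = 264 chips; eligible A, B, D
Layer 89-91: 3 each from A, D = 3*2 = 6 chips; eligible A, D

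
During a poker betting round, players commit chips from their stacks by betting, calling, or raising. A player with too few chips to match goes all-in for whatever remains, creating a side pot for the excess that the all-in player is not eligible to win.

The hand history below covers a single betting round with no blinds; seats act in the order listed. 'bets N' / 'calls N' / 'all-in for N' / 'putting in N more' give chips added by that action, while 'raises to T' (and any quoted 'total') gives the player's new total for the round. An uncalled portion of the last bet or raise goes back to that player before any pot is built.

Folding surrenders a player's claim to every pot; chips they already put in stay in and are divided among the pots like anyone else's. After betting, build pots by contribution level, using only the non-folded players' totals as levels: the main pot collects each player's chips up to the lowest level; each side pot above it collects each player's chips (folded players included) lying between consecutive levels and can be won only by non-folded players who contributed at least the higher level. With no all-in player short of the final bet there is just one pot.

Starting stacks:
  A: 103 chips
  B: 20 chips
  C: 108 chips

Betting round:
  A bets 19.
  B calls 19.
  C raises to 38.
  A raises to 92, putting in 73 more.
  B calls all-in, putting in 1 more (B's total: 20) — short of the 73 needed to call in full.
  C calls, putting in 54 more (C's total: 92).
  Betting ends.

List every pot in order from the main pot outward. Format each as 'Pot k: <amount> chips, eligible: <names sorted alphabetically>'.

Contributions: A=92, B=20, C=92
Pot levels (distinct totals of non-folded players): 20, 92
Layer 1-20: 20 each from A, B, C = 20*3 = 60 chips; eligible A, B, C
Layer 21-92: 72 each from A, C = 72*2 = 144 chips; eligible A, C

Pot 1: 60 chips, eligible: A, B, C
Pot 2: 144 chips, eligible: A, C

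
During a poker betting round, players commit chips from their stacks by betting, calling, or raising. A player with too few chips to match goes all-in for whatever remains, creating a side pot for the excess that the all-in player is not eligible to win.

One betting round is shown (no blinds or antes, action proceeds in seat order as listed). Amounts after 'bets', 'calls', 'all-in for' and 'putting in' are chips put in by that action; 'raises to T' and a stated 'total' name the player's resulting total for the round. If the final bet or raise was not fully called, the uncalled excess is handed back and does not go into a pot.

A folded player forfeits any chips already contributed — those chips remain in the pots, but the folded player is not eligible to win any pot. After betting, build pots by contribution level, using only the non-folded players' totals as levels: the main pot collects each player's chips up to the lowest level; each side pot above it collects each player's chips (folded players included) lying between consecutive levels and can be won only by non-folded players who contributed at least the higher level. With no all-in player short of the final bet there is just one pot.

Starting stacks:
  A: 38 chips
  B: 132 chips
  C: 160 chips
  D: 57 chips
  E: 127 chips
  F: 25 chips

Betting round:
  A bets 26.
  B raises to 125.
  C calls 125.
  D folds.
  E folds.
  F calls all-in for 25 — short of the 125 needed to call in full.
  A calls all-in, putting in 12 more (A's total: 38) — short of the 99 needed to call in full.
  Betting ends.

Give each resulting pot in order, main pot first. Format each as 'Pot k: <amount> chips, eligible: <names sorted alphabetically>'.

Pot 1: 100 chips, eligible: A, B, C, F
Pot 2: 39 chips, eligible: A, B, C
Pot 3: 174 chips, eligible: B, C

Derivation:
Contributions: A=38, B=125, C=125, F=25
Folded: D, E
Pot levels (distinct totals of non-folded players): 25, 38, 125
Layer 1-25: 25 each from A, B, C, F = 25*4 = 100 chips; eligible A, B, C, F
Layer 26-38: 13 each from A, B, C = 13*3 = 39 chips; eligible A, B, C
Layer 39-125: 87 each from B, C = 87*2 = 174 chips; eligible B, C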